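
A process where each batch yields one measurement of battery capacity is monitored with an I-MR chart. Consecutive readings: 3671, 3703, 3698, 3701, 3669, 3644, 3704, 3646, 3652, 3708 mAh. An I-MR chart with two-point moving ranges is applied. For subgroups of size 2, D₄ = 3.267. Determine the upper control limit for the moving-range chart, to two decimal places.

100.55

Moving ranges: 32, 5, 3, 32, 25, 60, 58, 6, 56; M̄R̄ = 277.0000 / 9 = 30.7778
UCL_MR = D₄·M̄R̄ = 3.267 × 30.7778 = 100.5510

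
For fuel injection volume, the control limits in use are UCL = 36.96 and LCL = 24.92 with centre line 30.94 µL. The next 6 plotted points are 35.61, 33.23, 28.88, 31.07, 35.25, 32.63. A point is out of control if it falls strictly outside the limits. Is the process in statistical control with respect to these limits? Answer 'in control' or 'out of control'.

in control

All 6 points lie within [24.92, 36.96].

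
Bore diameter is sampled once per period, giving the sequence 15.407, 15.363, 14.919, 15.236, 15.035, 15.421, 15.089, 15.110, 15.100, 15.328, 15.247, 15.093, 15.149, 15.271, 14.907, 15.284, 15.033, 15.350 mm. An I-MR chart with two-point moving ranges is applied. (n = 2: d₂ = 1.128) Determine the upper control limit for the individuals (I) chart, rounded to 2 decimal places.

X̄ = (15.407 + 15.363 + 14.919 + 15.236 + 15.035 + 15.421 + 15.089 + 15.110 + 15.100 + 15.328 + 15.247 + 15.093 + 15.149 + 15.271 + 14.907 + 15.284 + 15.033 + 15.350) / 18 = 15.1857
Moving ranges: 0.044, 0.444, 0.317, 0.201, 0.386, 0.332, 0.021, 0.010, 0.228, 0.081, 0.154, 0.056, 0.122, 0.364, 0.377, 0.251, 0.317; M̄R̄ = 3.7050 / 17 = 0.2179
UCL = X̄ + 3·M̄R̄/d₂ = 15.1857 + 3 × 0.2179 / 1.128 = 15.7653

15.77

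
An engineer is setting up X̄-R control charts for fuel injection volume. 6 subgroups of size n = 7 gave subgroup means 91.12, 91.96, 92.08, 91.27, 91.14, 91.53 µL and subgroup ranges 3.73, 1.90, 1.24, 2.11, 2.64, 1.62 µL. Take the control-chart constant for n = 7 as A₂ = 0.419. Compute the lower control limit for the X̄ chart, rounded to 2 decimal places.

90.59

X̄̄ = (91.12 + 91.96 + 92.08 + 91.27 + 91.14 + 91.53) / 6 = 549.1000 / 6 = 91.5167
R̄ = (3.73 + 1.90 + 1.24 + 2.11 + 2.64 + 1.62) / 6 = 13.2400 / 6 = 2.2067
LCL = X̄̄ − A₂·R̄ = 91.5167 − 0.419 × 2.2067 = 90.5921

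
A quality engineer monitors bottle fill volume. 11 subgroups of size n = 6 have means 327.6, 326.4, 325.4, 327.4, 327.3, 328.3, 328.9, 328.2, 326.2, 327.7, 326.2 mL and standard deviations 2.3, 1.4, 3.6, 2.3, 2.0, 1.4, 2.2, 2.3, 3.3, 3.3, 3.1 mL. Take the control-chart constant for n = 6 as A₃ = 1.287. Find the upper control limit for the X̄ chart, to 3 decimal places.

X̄̄ = (327.6 + 326.4 + 325.4 + 327.4 + 327.3 + 328.3 + 328.9 + 328.2 + 326.2 + 327.7 + 326.2) / 11 = 327.2364
s̄ = (2.3 + 1.4 + 3.6 + 2.3 + 2.0 + 1.4 + 2.2 + 2.3 + 3.3 + 3.3 + 3.1) / 11 = 2.4727
UCL = X̄̄ + A₃·s̄ = 327.2364 + 1.287 × 2.4727 = 330.4188

330.419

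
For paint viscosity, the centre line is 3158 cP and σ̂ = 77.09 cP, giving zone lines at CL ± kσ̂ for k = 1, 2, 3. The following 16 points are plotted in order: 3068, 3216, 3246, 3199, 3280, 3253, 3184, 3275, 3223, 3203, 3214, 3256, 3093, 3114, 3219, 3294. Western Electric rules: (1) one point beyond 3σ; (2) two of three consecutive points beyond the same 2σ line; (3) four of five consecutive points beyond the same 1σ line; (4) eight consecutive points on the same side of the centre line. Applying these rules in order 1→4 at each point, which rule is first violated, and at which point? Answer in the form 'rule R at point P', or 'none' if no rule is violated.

rule 4 at point 9

Zone of each point (C = within 1σ̂, B = 1σ̂–2σ̂, A = 2σ̂–3σ̂, * = beyond 3σ̂; sign = side of CL): 1:-B, 2:+C, 3:+B, 4:+C, 5:+B, 6:+B, 7:+C, 8:+B, 9:+C, 10:+C, 11:+C, 12:+B, 13:-C, 14:-C, 15:+C, 16:+B
Rule 4 (eight consecutive points on the same side of the centre line) is satisfied at point 9.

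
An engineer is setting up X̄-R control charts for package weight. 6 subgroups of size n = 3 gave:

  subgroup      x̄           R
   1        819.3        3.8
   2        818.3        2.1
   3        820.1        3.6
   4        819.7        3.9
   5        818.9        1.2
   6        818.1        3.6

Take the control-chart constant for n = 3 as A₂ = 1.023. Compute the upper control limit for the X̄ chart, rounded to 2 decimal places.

822.17

X̄̄ = (819.3 + 818.3 + 820.1 + 819.7 + 818.9 + 818.1) / 6 = 4914.4000 / 6 = 819.0667
R̄ = (3.8 + 2.1 + 3.6 + 3.9 + 1.2 + 3.6) / 6 = 18.2000 / 6 = 3.0333
UCL = X̄̄ + A₂·R̄ = 819.0667 + 1.023 × 3.0333 = 822.1698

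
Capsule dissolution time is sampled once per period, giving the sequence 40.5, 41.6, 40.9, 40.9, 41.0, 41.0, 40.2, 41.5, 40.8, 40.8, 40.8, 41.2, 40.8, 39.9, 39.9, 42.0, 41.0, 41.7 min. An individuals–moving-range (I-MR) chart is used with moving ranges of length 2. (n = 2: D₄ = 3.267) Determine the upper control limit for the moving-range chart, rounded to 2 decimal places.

1.96

Moving ranges: 1.1, 0.7, 0.0, 0.1, 0.0, 0.8, 1.3, 0.7, 0.0, 0.0, 0.4, 0.4, 0.9, 0.0, 2.1, 1.0, 0.7; M̄R̄ = 10.2000 / 17 = 0.6000
UCL_MR = D₄·M̄R̄ = 3.267 × 0.6000 = 1.9602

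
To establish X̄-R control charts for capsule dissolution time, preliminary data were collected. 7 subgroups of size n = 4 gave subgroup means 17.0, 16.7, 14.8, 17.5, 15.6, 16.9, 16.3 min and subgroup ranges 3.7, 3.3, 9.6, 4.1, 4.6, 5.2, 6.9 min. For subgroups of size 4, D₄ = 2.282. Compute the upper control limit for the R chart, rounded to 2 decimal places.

12.19

R̄ = (3.7 + 3.3 + 9.6 + 4.1 + 4.6 + 5.2 + 6.9) / 7 = 37.4000 / 7 = 5.3429
UCL_R = D₄·R̄ = 2.282 × 5.3429 = 12.1924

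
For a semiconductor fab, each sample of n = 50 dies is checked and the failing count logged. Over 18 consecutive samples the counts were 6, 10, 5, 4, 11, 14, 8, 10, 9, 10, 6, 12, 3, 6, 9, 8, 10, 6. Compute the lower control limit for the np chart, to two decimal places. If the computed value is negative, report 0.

p̄ = Σdᵢ / (k·n) = 147 / (18 × 50) = 0.16333
LCL = np̄ − 3·√(np̄(1−p̄)) = 8.1667 − 3 × 2.6140 = 0.3248

0.32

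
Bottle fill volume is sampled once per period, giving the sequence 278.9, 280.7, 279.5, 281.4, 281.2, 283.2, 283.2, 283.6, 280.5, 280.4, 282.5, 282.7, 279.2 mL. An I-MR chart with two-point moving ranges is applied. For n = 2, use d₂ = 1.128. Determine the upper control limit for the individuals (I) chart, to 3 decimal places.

X̄ = (278.9 + 280.7 + 279.5 + 281.4 + 281.2 + 283.2 + 283.2 + 283.6 + 280.5 + 280.4 + 282.5 + 282.7 + 279.2) / 13 = 281.3077
Moving ranges: 1.8, 1.2, 1.9, 0.2, 2.0, 0.0, 0.4, 3.1, 0.1, 2.1, 0.2, 3.5; M̄R̄ = 16.5000 / 12 = 1.3750
UCL = X̄ + 3·M̄R̄/d₂ = 281.3077 + 3 × 1.3750 / 1.128 = 284.9646

284.965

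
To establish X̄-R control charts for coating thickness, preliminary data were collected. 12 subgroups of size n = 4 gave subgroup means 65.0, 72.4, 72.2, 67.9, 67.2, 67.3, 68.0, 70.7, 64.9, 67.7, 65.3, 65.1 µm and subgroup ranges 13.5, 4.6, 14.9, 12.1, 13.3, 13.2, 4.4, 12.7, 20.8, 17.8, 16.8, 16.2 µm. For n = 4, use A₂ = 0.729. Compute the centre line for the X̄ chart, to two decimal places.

X̄̄ = (65.0 + 72.4 + 72.2 + 67.9 + 67.2 + 67.3 + 68.0 + 70.7 + 64.9 + 67.7 + 65.3 + 65.1) / 12 = 813.7000 / 12 = 67.8083
CL = X̄̄ = 67.8083

67.81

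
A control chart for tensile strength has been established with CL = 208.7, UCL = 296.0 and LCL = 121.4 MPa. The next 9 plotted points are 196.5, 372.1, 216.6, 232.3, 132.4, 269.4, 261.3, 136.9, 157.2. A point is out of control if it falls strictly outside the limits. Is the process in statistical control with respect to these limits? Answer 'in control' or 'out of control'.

Compare each point to [121.4, 296.0]: sample 2 = 372.1 > UCL.

out of control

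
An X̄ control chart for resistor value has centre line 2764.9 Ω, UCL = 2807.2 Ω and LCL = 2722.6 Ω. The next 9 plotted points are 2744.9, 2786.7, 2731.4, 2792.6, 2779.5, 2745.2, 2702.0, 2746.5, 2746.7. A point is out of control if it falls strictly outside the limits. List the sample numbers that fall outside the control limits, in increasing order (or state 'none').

7

Compare each point to [2722.6, 2807.2]: sample 7 = 2702.0 < LCL.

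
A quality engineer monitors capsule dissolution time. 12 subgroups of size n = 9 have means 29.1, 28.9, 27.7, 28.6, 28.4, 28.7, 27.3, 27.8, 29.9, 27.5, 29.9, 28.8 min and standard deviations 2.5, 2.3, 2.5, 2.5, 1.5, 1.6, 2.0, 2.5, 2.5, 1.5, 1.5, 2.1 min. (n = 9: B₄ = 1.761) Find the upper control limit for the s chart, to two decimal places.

3.67

s̄ = (2.5 + 2.3 + 2.5 + 2.5 + 1.5 + 1.6 + 2.0 + 2.5 + 2.5 + 1.5 + 1.5 + 2.1) / 12 = 2.0833
UCL_s = B₄·s̄ = 1.761 × 2.0833 = 3.6688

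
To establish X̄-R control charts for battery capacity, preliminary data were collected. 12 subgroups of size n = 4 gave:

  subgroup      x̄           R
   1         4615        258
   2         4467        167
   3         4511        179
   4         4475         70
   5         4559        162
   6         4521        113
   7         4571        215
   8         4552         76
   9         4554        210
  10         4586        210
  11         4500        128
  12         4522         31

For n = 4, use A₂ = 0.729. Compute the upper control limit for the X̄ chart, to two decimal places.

4646.59

X̄̄ = (4615 + 4467 + 4511 + 4475 + 4559 + 4521 + 4571 + 4552 + 4554 + 4586 + 4500 + 4522) / 12 = 54433.0000 / 12 = 4536.0833
R̄ = (258 + 167 + 179 + 70 + 162 + 113 + 215 + 76 + 210 + 210 + 128 + 31) / 12 = 1819.0000 / 12 = 151.5833
UCL = X̄̄ + A₂·R̄ = 4536.0833 + 0.729 × 151.5833 = 4646.5876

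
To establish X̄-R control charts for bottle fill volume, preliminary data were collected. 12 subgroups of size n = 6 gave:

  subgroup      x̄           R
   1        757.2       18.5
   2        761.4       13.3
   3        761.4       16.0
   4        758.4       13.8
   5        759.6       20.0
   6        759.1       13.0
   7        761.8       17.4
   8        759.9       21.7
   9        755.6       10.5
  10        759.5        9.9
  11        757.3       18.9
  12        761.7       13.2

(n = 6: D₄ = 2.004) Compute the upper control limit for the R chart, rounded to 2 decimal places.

R̄ = (18.5 + 13.3 + 16.0 + 13.8 + 20.0 + 13.0 + 17.4 + 21.7 + 10.5 + 9.9 + 18.9 + 13.2) / 12 = 186.2000 / 12 = 15.5167
UCL_R = D₄·R̄ = 2.004 × 15.5167 = 31.0954

31.10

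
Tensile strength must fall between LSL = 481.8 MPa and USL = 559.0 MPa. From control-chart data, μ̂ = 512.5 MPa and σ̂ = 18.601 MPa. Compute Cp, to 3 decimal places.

Cp = (USL − LSL) / (6σ̂) = (559.0 − 481.8) / (6 × 18.601) = 77.2000 / 111.6060 = 0.6917

0.692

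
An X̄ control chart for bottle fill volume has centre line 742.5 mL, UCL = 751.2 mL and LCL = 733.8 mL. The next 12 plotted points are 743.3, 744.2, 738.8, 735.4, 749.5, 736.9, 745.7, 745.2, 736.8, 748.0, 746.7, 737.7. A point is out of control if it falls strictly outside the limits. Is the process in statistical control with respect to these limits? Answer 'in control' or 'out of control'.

in control

All 12 points lie within [733.8, 751.2].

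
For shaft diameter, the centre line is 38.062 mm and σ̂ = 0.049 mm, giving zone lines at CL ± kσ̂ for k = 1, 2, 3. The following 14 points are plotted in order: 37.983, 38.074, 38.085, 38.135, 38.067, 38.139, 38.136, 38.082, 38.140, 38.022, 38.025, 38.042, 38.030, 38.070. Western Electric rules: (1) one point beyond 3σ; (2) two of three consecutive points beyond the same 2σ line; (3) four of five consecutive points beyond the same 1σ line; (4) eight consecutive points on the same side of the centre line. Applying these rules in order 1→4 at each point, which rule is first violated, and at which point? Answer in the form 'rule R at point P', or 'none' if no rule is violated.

rule 4 at point 9

Zone of each point (C = within 1σ̂, B = 1σ̂–2σ̂, A = 2σ̂–3σ̂, * = beyond 3σ̂; sign = side of CL): 1:-B, 2:+C, 3:+C, 4:+B, 5:+C, 6:+B, 7:+B, 8:+C, 9:+B, 10:-C, 11:-C, 12:-C, 13:-C, 14:+C
Rule 4 (eight consecutive points on the same side of the centre line) is satisfied at point 9.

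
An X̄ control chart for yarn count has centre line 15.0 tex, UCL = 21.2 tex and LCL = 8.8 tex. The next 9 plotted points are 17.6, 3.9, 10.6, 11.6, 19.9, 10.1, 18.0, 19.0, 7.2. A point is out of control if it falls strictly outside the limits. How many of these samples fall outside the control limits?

2

Compare each point to [8.8, 21.2]: sample 2 = 3.9 < LCL; sample 9 = 7.2 < LCL.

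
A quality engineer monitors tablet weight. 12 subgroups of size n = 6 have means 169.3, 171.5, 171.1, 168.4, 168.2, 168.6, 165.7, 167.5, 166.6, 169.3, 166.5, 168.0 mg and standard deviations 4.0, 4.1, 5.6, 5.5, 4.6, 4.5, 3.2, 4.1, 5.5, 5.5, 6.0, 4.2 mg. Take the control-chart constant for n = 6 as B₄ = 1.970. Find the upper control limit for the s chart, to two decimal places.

s̄ = (4.0 + 4.1 + 5.6 + 5.5 + 4.6 + 4.5 + 3.2 + 4.1 + 5.5 + 5.5 + 6.0 + 4.2) / 12 = 4.7333
UCL_s = B₄·s̄ = 1.970 × 4.7333 = 9.3247

9.32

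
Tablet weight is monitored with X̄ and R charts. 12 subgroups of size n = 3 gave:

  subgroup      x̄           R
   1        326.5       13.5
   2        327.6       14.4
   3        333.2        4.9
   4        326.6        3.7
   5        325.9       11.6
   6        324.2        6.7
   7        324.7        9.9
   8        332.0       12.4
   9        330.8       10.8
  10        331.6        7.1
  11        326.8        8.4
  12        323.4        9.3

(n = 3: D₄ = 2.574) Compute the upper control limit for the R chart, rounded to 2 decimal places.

24.17

R̄ = (13.5 + 14.4 + 4.9 + 3.7 + 11.6 + 6.7 + 9.9 + 12.4 + 10.8 + 7.1 + 8.4 + 9.3) / 12 = 112.7000 / 12 = 9.3917
UCL_R = D₄·R̄ = 2.574 × 9.3917 = 24.1742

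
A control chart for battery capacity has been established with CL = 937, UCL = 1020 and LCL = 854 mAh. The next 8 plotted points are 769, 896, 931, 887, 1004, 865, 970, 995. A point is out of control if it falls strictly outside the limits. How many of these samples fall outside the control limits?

1

Compare each point to [854, 1020]: sample 1 = 769 < LCL.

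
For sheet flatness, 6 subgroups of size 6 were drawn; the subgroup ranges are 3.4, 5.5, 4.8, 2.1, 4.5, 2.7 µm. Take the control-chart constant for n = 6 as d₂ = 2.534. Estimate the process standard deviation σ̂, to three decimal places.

1.513

R̄ = (3.4 + 5.5 + 4.8 + 2.1 + 4.5 + 2.7) / 6 = 3.8333
σ̂ = R̄ / d₂ = 3.8333 / 2.534 = 1.5128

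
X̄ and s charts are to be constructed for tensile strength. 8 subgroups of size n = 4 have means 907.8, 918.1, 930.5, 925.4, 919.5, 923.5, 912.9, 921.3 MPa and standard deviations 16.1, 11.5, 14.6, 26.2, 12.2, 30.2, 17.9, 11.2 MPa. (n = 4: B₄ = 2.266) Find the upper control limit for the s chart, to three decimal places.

39.627

s̄ = (16.1 + 11.5 + 14.6 + 26.2 + 12.2 + 30.2 + 17.9 + 11.2) / 8 = 17.4875
UCL_s = B₄·s̄ = 2.266 × 17.4875 = 39.6267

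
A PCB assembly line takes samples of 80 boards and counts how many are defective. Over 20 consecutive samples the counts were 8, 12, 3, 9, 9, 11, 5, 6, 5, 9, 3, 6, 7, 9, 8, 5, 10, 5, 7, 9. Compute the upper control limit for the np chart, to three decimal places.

p̄ = Σdᵢ / (k·n) = 146 / (20 × 80) = 0.09125
UCL = np̄ + 3·√(np̄(1−p̄)) = 7.3000 + 3 × √(7.3000×0.90875) = 7.3000 + 3 × 2.5756 = 15.0269

15.027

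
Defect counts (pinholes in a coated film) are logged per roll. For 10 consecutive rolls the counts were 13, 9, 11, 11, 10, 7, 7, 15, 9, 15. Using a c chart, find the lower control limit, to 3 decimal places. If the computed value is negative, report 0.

c̄ = (13 + 9 + 11 + 11 + 10 + 7 + 7 + 15 + 9 + 15) / 10 = 107 / 10 = 10.7000
LCL = c̄ − 3√c̄ = 10.7000 − 3 × 3.2711 = 0.8867

0.887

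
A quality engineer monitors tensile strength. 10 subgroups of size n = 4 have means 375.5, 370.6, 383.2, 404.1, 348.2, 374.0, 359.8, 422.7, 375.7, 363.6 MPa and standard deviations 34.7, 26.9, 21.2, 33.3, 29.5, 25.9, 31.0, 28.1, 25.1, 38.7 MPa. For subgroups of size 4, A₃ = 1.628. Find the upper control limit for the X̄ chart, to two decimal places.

X̄̄ = (375.5 + 370.6 + 383.2 + 404.1 + 348.2 + 374.0 + 359.8 + 422.7 + 375.7 + 363.6) / 10 = 377.7400
s̄ = (34.7 + 26.9 + 21.2 + 33.3 + 29.5 + 25.9 + 31.0 + 28.1 + 25.1 + 38.7) / 10 = 29.4400
UCL = X̄̄ + A₃·s̄ = 377.7400 + 1.628 × 29.4400 = 425.6683

425.67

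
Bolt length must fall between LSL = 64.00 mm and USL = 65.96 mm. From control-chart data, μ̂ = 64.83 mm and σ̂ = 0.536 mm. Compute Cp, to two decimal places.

0.61

Cp = (USL − LSL) / (6σ̂) = (65.96 − 64.00) / (6 × 0.536) = 1.9600 / 3.2160 = 0.6095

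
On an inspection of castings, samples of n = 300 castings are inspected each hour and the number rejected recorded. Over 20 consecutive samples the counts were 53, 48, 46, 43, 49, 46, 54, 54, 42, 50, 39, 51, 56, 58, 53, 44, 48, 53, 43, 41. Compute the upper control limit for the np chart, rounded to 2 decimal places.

p̄ = Σdᵢ / (k·n) = 971 / (20 × 300) = 0.16183
UCL = np̄ + 3·√(np̄(1−p̄)) = 48.5500 + 3 × √(48.5500×0.83817) = 48.5500 + 3 × 6.3791 = 67.6873

67.69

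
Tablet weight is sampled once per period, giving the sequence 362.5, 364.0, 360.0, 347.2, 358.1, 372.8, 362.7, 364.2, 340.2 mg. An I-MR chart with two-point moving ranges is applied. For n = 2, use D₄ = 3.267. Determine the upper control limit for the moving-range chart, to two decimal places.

Moving ranges: 1.5, 4.0, 12.8, 10.9, 14.7, 10.1, 1.5, 24.0; M̄R̄ = 79.5000 / 8 = 9.9375
UCL_MR = D₄·M̄R̄ = 3.267 × 9.9375 = 32.4658

32.47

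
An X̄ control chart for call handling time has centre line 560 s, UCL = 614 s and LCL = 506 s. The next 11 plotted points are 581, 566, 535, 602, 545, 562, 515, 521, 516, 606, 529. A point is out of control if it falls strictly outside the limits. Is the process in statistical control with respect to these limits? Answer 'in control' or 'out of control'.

All 11 points lie within [506, 614].

in control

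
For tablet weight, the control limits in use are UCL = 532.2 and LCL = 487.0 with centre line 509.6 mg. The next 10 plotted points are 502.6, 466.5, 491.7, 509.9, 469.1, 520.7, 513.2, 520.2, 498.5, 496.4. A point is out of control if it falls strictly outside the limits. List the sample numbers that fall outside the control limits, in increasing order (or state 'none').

2, 5

Compare each point to [487.0, 532.2]: sample 2 = 466.5 < LCL; sample 5 = 469.1 < LCL.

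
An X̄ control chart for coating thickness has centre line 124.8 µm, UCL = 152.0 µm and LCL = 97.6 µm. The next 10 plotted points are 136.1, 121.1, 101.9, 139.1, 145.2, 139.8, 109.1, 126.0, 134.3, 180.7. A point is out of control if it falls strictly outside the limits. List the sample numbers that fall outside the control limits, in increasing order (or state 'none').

10

Compare each point to [97.6, 152.0]: sample 10 = 180.7 > UCL.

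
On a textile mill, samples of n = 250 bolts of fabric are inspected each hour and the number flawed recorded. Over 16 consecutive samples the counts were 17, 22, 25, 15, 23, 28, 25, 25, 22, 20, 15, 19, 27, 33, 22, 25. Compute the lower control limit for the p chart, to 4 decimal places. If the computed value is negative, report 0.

0.0362

p̄ = Σdᵢ / (k·n) = 363 / (16 × 250) = 0.09075
LCL = p̄ − 3·√(p̄(1−p̄)/n) = 0.09075 − 3 × 0.01817 = 0.03625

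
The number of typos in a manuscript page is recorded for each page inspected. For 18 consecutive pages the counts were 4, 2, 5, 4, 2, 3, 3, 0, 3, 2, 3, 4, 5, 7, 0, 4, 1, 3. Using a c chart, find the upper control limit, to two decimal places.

c̄ = (4 + 2 + 5 + 4 + 2 + 3 + 3 + 0 + 3 + 2 + 3 + 4 + 5 + 7 + 0 + 4 + 1 + 3) / 18 = 55 / 18 = 3.0556
UCL = c̄ + 3√c̄ = 3.0556 + 3 × √3.0556 = 3.0556 + 3 × 1.7480 = 8.2996

8.30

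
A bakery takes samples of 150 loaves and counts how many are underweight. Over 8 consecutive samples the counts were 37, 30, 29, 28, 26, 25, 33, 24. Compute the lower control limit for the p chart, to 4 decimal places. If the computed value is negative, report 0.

p̄ = Σdᵢ / (k·n) = 232 / (8 × 150) = 0.19333
LCL = p̄ − 3·√(p̄(1−p̄)/n) = 0.19333 − 3 × 0.03224 = 0.09660

0.0966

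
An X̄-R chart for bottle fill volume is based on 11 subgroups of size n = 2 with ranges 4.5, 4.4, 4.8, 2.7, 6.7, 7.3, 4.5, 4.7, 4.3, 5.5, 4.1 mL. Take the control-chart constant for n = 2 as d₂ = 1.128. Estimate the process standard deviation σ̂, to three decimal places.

R̄ = (4.5 + 4.4 + 4.8 + 2.7 + 6.7 + 7.3 + 4.5 + 4.7 + 4.3 + 5.5 + 4.1) / 11 = 4.8636
σ̂ = R̄ / d₂ = 4.8636 / 1.128 = 4.3117

4.312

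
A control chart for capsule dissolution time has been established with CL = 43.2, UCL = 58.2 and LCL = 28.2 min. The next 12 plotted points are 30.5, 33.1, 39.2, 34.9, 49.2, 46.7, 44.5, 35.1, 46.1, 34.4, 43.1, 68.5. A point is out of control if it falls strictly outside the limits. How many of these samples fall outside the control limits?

1

Compare each point to [28.2, 58.2]: sample 12 = 68.5 > UCL.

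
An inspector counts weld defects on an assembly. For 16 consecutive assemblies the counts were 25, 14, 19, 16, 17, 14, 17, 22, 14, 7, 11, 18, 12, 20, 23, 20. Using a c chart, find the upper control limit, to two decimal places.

29.11

c̄ = (25 + 14 + 19 + 16 + 17 + 14 + 17 + 22 + 14 + 7 + 11 + 18 + 12 + 20 + 23 + 20) / 16 = 269 / 16 = 16.8125
UCL = c̄ + 3√c̄ = 16.8125 + 3 × √16.8125 = 16.8125 + 3 × 4.1003 = 29.1134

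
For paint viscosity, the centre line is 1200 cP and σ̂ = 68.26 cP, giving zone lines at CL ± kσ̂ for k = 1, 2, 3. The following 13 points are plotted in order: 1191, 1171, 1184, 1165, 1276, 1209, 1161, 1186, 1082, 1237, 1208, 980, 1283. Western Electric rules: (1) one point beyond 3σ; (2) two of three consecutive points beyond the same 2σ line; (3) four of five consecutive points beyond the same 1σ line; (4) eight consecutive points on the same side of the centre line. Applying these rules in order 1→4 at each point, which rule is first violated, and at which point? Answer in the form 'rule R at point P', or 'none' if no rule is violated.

rule 1 at point 12

Zone of each point (C = within 1σ̂, B = 1σ̂–2σ̂, A = 2σ̂–3σ̂, * = beyond 3σ̂; sign = side of CL): 1:-C, 2:-C, 3:-C, 4:-C, 5:+B, 6:+C, 7:-C, 8:-C, 9:-B, 10:+C, 11:+C, 12:-*, 13:+B
Rule 1 (one point beyond the 3σ limits) is satisfied at point 12.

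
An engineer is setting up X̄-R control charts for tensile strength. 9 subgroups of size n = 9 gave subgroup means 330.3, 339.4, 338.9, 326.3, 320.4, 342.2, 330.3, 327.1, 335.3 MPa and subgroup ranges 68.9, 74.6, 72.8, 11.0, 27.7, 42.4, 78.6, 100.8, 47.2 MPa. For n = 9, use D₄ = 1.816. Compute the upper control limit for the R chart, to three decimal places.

105.732

R̄ = (68.9 + 74.6 + 72.8 + 11.0 + 27.7 + 42.4 + 78.6 + 100.8 + 47.2) / 9 = 524.0000 / 9 = 58.2222
UCL_R = D₄·R̄ = 1.816 × 58.2222 = 105.7316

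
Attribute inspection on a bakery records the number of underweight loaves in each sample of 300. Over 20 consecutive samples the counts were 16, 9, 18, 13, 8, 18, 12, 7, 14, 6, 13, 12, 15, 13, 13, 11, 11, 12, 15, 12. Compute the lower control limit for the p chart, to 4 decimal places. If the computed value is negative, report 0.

0.0069

p̄ = Σdᵢ / (k·n) = 248 / (20 × 300) = 0.04133
LCL = p̄ − 3·√(p̄(1−p̄)/n) = 0.04133 − 3 × 0.01149 = 0.00686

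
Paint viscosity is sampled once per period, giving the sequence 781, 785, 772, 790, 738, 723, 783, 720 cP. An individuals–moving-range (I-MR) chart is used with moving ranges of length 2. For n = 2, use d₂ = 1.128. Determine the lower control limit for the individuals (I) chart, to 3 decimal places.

676.014

X̄ = (781 + 785 + 772 + 790 + 738 + 723 + 783 + 720) / 8 = 761.5000
Moving ranges: 4, 13, 18, 52, 15, 60, 63; M̄R̄ = 225.0000 / 7 = 32.1429
LCL = X̄ − 3·M̄R̄/d₂ = 761.5000 − 3 × 32.1429 / 1.128 = 676.0137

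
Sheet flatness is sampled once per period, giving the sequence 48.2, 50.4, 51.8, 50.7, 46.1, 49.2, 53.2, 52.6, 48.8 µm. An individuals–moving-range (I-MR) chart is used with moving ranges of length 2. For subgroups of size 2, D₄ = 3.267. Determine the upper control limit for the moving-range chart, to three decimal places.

8.494

Moving ranges: 2.2, 1.4, 1.1, 4.6, 3.1, 4.0, 0.6, 3.8; M̄R̄ = 20.8000 / 8 = 2.6000
UCL_MR = D₄·M̄R̄ = 3.267 × 2.6000 = 8.4942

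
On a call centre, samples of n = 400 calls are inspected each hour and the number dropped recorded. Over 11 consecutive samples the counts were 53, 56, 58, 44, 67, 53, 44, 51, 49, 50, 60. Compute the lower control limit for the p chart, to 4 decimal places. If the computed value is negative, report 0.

p̄ = Σdᵢ / (k·n) = 585 / (11 × 400) = 0.13295
LCL = p̄ − 3·√(p̄(1−p̄)/n) = 0.13295 − 3 × 0.01698 = 0.08203

0.0820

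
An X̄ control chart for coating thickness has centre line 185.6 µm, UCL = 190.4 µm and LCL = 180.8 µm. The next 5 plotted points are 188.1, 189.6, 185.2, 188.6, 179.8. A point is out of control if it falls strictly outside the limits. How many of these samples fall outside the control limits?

Compare each point to [180.8, 190.4]: sample 5 = 179.8 < LCL.

1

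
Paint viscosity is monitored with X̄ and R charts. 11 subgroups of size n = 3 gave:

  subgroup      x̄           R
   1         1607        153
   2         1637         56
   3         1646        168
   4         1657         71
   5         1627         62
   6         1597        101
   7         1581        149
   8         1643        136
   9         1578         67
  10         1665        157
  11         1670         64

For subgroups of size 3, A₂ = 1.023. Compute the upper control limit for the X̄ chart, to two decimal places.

1738.11

X̄̄ = (1607 + 1637 + 1646 + 1657 + 1627 + 1597 + 1581 + 1643 + 1578 + 1665 + 1670) / 11 = 17908.0000 / 11 = 1628.0000
R̄ = (153 + 56 + 168 + 71 + 62 + 101 + 149 + 136 + 67 + 157 + 64) / 11 = 1184.0000 / 11 = 107.6364
UCL = X̄̄ + A₂·R̄ = 1628.0000 + 1.023 × 107.6364 = 1738.1120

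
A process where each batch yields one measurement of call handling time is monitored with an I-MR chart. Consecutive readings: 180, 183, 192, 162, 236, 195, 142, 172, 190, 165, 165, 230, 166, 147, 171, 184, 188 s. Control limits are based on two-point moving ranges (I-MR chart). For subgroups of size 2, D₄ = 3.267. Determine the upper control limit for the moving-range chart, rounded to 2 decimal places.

Moving ranges: 3, 9, 30, 74, 41, 53, 30, 18, 25, 0, 65, 64, 19, 24, 13, 4; M̄R̄ = 472.0000 / 16 = 29.5000
UCL_MR = D₄·M̄R̄ = 3.267 × 29.5000 = 96.3765

96.38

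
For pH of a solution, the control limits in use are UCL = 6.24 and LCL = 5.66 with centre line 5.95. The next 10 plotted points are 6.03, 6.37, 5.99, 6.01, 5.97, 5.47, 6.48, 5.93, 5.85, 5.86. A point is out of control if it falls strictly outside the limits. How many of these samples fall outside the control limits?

3

Compare each point to [5.66, 6.24]: sample 2 = 6.37 > UCL; sample 6 = 5.47 < LCL; sample 7 = 6.48 > UCL.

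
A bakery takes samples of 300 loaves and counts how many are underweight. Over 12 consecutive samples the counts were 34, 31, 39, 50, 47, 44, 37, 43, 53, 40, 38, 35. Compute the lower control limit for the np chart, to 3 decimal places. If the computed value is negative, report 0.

23.083

p̄ = Σdᵢ / (k·n) = 491 / (12 × 300) = 0.13639
LCL = np̄ − 3·√(np̄(1−p̄)) = 40.9167 − 3 × 5.9444 = 23.0834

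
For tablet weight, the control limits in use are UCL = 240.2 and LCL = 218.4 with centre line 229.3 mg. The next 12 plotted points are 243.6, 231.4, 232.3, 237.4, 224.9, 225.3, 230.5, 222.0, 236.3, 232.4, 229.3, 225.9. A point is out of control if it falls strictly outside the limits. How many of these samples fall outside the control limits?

1

Compare each point to [218.4, 240.2]: sample 1 = 243.6 > UCL.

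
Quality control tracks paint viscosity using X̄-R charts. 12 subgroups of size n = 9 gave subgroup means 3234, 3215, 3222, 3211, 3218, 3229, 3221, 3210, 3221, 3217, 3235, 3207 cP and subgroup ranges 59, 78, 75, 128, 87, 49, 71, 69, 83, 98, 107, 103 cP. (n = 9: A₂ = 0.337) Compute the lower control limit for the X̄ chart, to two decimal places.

3191.72

X̄̄ = (3234 + 3215 + 3222 + 3211 + 3218 + 3229 + 3221 + 3210 + 3221 + 3217 + 3235 + 3207) / 12 = 38640.0000 / 12 = 3220.0000
R̄ = (59 + 78 + 75 + 128 + 87 + 49 + 71 + 69 + 83 + 98 + 107 + 103) / 12 = 1007.0000 / 12 = 83.9167
LCL = X̄̄ − A₂·R̄ = 3220.0000 − 0.337 × 83.9167 = 3191.7201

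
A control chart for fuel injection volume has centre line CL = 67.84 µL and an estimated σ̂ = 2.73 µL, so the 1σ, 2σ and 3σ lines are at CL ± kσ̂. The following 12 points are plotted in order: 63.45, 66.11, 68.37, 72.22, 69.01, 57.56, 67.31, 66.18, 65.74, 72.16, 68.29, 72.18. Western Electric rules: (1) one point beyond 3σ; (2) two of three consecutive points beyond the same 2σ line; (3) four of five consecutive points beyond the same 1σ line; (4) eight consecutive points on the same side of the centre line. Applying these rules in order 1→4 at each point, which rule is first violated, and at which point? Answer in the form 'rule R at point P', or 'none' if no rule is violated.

Zone of each point (C = within 1σ̂, B = 1σ̂–2σ̂, A = 2σ̂–3σ̂, * = beyond 3σ̂; sign = side of CL): 1:-B, 2:-C, 3:+C, 4:+B, 5:+C, 6:-*, 7:-C, 8:-C, 9:-C, 10:+B, 11:+C, 12:+B
Rule 1 (one point beyond the 3σ limits) is satisfied at point 6.

rule 1 at point 6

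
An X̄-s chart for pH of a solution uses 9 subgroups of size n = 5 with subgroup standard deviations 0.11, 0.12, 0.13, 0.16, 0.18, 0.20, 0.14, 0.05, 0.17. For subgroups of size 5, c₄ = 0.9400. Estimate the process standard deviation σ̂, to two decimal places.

s̄ = (0.11 + 0.12 + 0.13 + 0.16 + 0.18 + 0.20 + 0.14 + 0.05 + 0.17) / 9 = 0.1400
σ̂ = s̄ / c₄ = 0.1400 / 0.9400 = 0.1489

0.15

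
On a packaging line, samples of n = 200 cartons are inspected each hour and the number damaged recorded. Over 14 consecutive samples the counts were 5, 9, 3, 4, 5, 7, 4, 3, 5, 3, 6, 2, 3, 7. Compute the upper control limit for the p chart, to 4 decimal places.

0.0558

p̄ = Σdᵢ / (k·n) = 66 / (14 × 200) = 0.02357
UCL = p̄ + 3·√(p̄(1−p̄)/n) = 0.02357 + 3 × √(0.02357×0.97643/200) = 0.02357 + 3 × 0.01073 = 0.05575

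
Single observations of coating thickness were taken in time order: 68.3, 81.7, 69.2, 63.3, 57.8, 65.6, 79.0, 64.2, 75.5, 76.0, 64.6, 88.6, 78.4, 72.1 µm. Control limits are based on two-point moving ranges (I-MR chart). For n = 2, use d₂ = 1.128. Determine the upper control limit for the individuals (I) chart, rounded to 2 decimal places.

X̄ = (68.3 + 81.7 + 69.2 + 63.3 + 57.8 + 65.6 + 79.0 + 64.2 + 75.5 + 76.0 + 64.6 + 88.6 + 78.4 + 72.1) / 14 = 71.7357
Moving ranges: 13.4, 12.5, 5.9, 5.5, 7.8, 13.4, 14.8, 11.3, 0.5, 11.4, 24.0, 10.2, 6.3; M̄R̄ = 137.0000 / 13 = 10.5385
UCL = X̄ + 3·M̄R̄/d₂ = 71.7357 + 3 × 10.5385 / 1.128 = 99.7635

99.76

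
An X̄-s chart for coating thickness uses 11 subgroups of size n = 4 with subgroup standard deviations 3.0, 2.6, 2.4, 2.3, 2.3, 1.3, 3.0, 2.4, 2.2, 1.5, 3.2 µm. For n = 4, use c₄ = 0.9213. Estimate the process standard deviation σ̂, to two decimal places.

s̄ = (3.0 + 2.6 + 2.4 + 2.3 + 2.3 + 1.3 + 3.0 + 2.4 + 2.2 + 1.5 + 3.2) / 11 = 2.3818
σ̂ = s̄ / c₄ = 2.3818 / 0.9213 = 2.5853

2.59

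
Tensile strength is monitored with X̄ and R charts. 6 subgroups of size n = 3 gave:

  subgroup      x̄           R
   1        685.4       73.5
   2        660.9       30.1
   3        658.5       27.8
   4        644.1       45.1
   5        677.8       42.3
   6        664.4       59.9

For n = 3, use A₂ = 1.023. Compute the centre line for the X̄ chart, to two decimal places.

665.18

X̄̄ = (685.4 + 660.9 + 658.5 + 644.1 + 677.8 + 664.4) / 6 = 3991.1000 / 6 = 665.1833
CL = X̄̄ = 665.1833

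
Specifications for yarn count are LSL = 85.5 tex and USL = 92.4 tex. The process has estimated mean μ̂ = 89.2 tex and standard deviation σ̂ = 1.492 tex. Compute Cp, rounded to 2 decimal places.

Cp = (USL − LSL) / (6σ̂) = (92.4 − 85.5) / (6 × 1.492) = 6.9000 / 8.9520 = 0.7708

0.77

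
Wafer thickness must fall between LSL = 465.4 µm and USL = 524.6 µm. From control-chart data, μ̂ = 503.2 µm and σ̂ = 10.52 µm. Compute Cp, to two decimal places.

0.94

Cp = (USL − LSL) / (6σ̂) = (524.6 − 465.4) / (6 × 10.52) = 59.2000 / 63.1200 = 0.9379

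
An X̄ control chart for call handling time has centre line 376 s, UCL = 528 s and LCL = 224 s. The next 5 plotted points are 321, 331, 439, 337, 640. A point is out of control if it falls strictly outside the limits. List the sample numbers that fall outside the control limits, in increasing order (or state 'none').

Compare each point to [224, 528]: sample 5 = 640 > UCL.

5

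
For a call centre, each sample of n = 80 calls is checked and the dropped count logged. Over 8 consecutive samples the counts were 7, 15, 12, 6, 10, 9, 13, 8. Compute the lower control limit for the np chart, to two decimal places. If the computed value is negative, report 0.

p̄ = Σdᵢ / (k·n) = 80 / (8 × 80) = 0.12500
LCL = np̄ − 3·√(np̄(1−p̄)) = 10.0000 − 3 × 2.9580 = 1.1259

1.13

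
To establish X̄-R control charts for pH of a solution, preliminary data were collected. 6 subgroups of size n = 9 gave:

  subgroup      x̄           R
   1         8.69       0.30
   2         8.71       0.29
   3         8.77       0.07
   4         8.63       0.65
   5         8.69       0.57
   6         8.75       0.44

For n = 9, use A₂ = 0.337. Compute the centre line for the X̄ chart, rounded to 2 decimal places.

X̄̄ = (8.69 + 8.71 + 8.77 + 8.63 + 8.69 + 8.75) / 6 = 52.2400 / 6 = 8.7067
CL = X̄̄ = 8.7067

8.71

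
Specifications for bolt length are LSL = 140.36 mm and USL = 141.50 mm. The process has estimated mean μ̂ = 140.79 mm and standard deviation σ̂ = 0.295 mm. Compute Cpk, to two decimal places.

Cpu = (USL − μ̂) / (3σ̂) = (141.50 − 140.79) / (3 × 0.295) = 0.8023; Cpl = (μ̂ − LSL) / (3σ̂) = (140.79 − 140.36) / (3 × 0.295) = 0.4859; Cpk = min(Cpu, Cpl) = 0.4859

0.49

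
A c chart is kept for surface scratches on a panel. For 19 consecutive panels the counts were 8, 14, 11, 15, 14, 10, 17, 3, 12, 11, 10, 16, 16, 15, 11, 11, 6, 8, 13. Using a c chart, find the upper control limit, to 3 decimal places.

c̄ = (8 + 14 + 11 + 15 + 14 + 10 + 17 + 3 + 12 + 11 + 10 + 16 + 16 + 15 + 11 + 11 + 6 + 8 + 13) / 19 = 221 / 19 = 11.6316
UCL = c̄ + 3√c̄ = 11.6316 + 3 × √11.6316 = 11.6316 + 3 × 3.4105 = 21.8631

21.863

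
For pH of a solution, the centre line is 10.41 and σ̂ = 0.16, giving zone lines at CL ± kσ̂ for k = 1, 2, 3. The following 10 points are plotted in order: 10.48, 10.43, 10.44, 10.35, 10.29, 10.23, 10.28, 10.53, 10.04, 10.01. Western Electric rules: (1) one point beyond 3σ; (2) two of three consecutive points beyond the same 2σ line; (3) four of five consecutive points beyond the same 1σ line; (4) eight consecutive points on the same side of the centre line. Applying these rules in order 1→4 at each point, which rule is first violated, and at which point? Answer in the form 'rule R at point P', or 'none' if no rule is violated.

Zone of each point (C = within 1σ̂, B = 1σ̂–2σ̂, A = 2σ̂–3σ̂, * = beyond 3σ̂; sign = side of CL): 1:+C, 2:+C, 3:+C, 4:-C, 5:-C, 6:-B, 7:-C, 8:+C, 9:-A, 10:-A
Rule 2 (two of three consecutive points beyond the same 2σ limit) is satisfied at point 10.

rule 2 at point 10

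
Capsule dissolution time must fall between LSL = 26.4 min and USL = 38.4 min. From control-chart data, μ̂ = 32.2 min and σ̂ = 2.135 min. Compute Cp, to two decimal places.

0.94

Cp = (USL − LSL) / (6σ̂) = (38.4 − 26.4) / (6 × 2.135) = 12.0000 / 12.8100 = 0.9368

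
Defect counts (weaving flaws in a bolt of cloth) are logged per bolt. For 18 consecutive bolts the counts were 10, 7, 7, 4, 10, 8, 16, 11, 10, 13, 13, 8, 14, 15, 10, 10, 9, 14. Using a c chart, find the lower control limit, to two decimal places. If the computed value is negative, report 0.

c̄ = (10 + 7 + 7 + 4 + 10 + 8 + 16 + 11 + 10 + 13 + 13 + 8 + 14 + 15 + 10 + 10 + 9 + 14) / 18 = 189 / 18 = 10.5000
LCL = c̄ − 3√c̄ = 10.5000 − 3 × 3.2404 = 0.7789

0.78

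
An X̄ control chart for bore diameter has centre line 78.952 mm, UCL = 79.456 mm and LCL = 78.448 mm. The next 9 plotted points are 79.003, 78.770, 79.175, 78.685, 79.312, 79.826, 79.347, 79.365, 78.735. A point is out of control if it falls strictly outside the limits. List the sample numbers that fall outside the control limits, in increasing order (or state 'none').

6

Compare each point to [78.448, 79.456]: sample 6 = 79.826 > UCL.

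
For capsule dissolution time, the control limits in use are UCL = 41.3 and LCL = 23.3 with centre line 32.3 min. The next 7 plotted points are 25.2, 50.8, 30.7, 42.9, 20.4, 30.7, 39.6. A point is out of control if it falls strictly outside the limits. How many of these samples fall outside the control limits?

Compare each point to [23.3, 41.3]: sample 2 = 50.8 > UCL; sample 4 = 42.9 > UCL; sample 5 = 20.4 < LCL.

3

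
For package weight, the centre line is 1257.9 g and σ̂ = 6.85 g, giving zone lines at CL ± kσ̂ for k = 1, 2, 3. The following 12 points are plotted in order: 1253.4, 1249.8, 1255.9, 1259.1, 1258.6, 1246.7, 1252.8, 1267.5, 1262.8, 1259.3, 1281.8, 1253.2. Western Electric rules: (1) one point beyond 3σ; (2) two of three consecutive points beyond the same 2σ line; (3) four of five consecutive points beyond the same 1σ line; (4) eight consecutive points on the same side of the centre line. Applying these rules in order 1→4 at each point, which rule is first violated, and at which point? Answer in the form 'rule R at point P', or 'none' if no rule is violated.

rule 1 at point 11

Zone of each point (C = within 1σ̂, B = 1σ̂–2σ̂, A = 2σ̂–3σ̂, * = beyond 3σ̂; sign = side of CL): 1:-C, 2:-B, 3:-C, 4:+C, 5:+C, 6:-B, 7:-C, 8:+B, 9:+C, 10:+C, 11:+*, 12:-C
Rule 1 (one point beyond the 3σ limits) is satisfied at point 11.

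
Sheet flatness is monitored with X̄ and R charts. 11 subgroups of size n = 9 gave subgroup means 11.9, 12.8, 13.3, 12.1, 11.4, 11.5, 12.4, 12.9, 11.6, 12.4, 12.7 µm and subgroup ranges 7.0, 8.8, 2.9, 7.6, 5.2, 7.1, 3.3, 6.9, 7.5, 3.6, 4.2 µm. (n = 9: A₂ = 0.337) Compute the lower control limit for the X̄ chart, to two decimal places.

10.31

X̄̄ = (11.9 + 12.8 + 13.3 + 12.1 + 11.4 + 11.5 + 12.4 + 12.9 + 11.6 + 12.4 + 12.7) / 11 = 135.0000 / 11 = 12.2727
R̄ = (7.0 + 8.8 + 2.9 + 7.6 + 5.2 + 7.1 + 3.3 + 6.9 + 7.5 + 3.6 + 4.2) / 11 = 64.1000 / 11 = 5.8273
LCL = X̄̄ − A₂·R̄ = 12.2727 − 0.337 × 5.8273 = 10.3089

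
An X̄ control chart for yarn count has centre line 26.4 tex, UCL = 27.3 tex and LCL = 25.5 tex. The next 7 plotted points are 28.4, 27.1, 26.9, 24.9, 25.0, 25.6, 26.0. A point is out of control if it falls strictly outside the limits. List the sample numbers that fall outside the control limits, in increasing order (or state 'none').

1, 4, 5

Compare each point to [25.5, 27.3]: sample 1 = 28.4 > UCL; sample 4 = 24.9 < LCL; sample 5 = 25.0 < LCL.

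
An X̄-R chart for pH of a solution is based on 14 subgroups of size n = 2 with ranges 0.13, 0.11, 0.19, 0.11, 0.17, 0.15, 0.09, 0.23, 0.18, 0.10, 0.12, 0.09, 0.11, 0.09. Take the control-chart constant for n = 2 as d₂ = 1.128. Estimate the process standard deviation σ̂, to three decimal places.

0.118

R̄ = (0.13 + 0.11 + 0.19 + 0.11 + 0.17 + 0.15 + 0.09 + 0.23 + 0.18 + 0.10 + 0.12 + 0.09 + 0.11 + 0.09) / 14 = 0.1336
σ̂ = R̄ / d₂ = 0.1336 / 1.128 = 0.1184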